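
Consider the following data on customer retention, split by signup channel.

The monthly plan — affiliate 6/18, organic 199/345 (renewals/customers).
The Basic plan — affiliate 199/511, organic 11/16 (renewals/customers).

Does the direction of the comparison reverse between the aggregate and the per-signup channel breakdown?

Affiliate: the monthly plan 6/18 = 33.3%, the Basic plan 199/511 = 38.9% → the Basic plan
Organic: the monthly plan 199/345 = 57.7%, the Basic plan 11/16 = 68.8% → the Basic plan
Overall: the monthly plan 205/363 = 56.5%, the Basic plan 210/527 = 39.8% → the monthly plan
The Basic plan wins each signup group but the monthly plan wins overall — the comparison reverses. The Basic plan's customers skew toward affiliate, which has a lower base rate.

Yes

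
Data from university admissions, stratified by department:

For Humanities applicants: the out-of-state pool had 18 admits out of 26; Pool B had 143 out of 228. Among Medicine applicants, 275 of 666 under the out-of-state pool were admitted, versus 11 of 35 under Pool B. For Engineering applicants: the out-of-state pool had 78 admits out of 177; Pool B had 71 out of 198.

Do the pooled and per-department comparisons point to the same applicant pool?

No

Humanities: the out-of-state pool 18/26 = 69.2%, Pool B 143/228 = 62.7% → the out-of-state pool
Medicine: the out-of-state pool 275/666 = 41.3%, Pool B 11/35 = 31.4% → the out-of-state pool
Engineering: the out-of-state pool 78/177 = 44.1%, Pool B 71/198 = 35.9% → the out-of-state pool
Overall: the out-of-state pool 371/869 = 42.7%, Pool B 225/461 = 48.8% → Pool B
The out-of-state pool wins each department group but Pool B wins overall — the comparison reverses. The out-of-state pool's applicants skew toward Medicine, which has a lower base rate.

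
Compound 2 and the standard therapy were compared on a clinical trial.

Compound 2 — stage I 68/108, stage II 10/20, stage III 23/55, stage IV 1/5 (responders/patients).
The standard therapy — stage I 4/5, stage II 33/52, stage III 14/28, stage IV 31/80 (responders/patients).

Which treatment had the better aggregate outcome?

Compound 2

Stage I: Compound 2 68/108 = 63.0%, the standard therapy 4/5 = 80.0% → the standard therapy
Stage II: Compound 2 10/20 = 50.0%, the standard therapy 33/52 = 63.5% → the standard therapy
Stage III: Compound 2 23/55 = 41.8%, the standard therapy 14/28 = 50.0% → the standard therapy
Stage IV: Compound 2 1/5 = 20.0%, the standard therapy 31/80 = 38.8% → the standard therapy
Overall: Compound 2 102/188 = 54.3%, the standard therapy 82/165 = 49.7% → Compound 2
(The standard therapy wins every disease group but Compound 2 wins overall — the standard therapy's patients skew toward the low-rate stage IV group.)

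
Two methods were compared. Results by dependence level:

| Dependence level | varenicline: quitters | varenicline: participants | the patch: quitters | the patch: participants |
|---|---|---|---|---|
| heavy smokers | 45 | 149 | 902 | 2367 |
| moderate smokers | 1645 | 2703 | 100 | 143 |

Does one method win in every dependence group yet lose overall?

Yes

Heavy smokers: varenicline 45/149 = 30.2%, the patch 902/2367 = 38.1% → the patch
Moderate smokers: varenicline 1645/2703 = 60.9%, the patch 100/143 = 69.9% → the patch
Overall: varenicline 1690/2852 = 59.3%, the patch 1002/2510 = 39.9% → varenicline
The patch wins each dependence group but varenicline wins overall — the comparison reverses. The patch's participants skew toward heavy smokers, which has a lower base rate.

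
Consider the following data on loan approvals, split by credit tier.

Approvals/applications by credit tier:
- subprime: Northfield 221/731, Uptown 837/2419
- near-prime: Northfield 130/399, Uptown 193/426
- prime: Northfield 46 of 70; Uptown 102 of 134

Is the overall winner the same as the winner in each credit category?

Yes

Subprime: Northfield 221/731 = 30.2%, Uptown 837/2419 = 34.6% → Uptown
Near-prime: Northfield 130/399 = 32.6%, Uptown 193/426 = 45.3% → Uptown
Prime: Northfield 46/70 = 65.7%, Uptown 102/134 = 76.1% → Uptown
Overall: Northfield 397/1200 = 33.1%, Uptown 1132/2979 = 38.0% → Uptown
Uptown wins overall and in every credit group — no reversal.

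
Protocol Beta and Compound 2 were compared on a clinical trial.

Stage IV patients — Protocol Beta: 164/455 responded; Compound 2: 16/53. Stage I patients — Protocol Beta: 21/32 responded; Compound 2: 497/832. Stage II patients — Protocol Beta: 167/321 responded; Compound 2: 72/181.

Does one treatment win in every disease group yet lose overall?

Stage IV: Protocol Beta 164/455 = 36.0%, Compound 2 16/53 = 30.2% → Protocol Beta
Stage I: Protocol Beta 21/32 = 65.6%, Compound 2 497/832 = 59.7% → Protocol Beta
Stage II: Protocol Beta 167/321 = 52.0%, Compound 2 72/181 = 39.8% → Protocol Beta
Overall: Protocol Beta 352/808 = 43.6%, Compound 2 585/1066 = 54.9% → Compound 2
Protocol Beta wins each disease group but Compound 2 wins overall — the comparison reverses. Protocol Beta's patients skew toward stage IV, which has a lower base rate.

Yes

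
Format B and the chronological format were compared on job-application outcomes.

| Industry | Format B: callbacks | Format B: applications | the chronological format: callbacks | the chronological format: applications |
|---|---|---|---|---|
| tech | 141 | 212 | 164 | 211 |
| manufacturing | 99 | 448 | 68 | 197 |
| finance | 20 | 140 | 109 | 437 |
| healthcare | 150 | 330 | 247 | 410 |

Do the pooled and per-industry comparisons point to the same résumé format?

Yes

Tech: Format B 141/212 = 66.5%, the chronological format 164/211 = 77.7% → the chronological format
Manufacturing: Format B 99/448 = 22.1%, the chronological format 68/197 = 34.5% → the chronological format
Finance: Format B 20/140 = 14.3%, the chronological format 109/437 = 24.9% → the chronological format
Healthcare: Format B 150/330 = 45.5%, the chronological format 247/410 = 60.2% → the chronological format
Overall: Format B 410/1130 = 36.3%, the chronological format 588/1255 = 46.9% → the chronological format
The chronological format wins overall and in every industry group — no reversal.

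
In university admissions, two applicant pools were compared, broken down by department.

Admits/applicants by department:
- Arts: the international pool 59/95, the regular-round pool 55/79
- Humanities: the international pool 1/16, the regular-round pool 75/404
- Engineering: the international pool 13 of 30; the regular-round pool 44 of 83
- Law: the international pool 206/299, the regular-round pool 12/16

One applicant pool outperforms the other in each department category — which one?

Arts: the international pool 59/95 = 62.1%, the regular-round pool 55/79 = 69.6% → the regular-round pool
Humanities: the international pool 1/16 = 6.2%, the regular-round pool 75/404 = 18.6% → the regular-round pool
Engineering: the international pool 13/30 = 43.3%, the regular-round pool 44/83 = 53.0% → the regular-round pool
Law: the international pool 206/299 = 68.9%, the regular-round pool 12/16 = 75.0% → the regular-round pool
The regular-round pool has the higher rate in all 4 groups.

the regular-round pool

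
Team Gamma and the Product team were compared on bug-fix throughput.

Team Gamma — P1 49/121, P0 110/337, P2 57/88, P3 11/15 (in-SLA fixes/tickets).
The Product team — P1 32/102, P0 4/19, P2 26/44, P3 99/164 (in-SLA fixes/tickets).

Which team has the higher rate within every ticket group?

Team Gamma

P1: Team Gamma 49/121 = 40.5%, the Product team 32/102 = 31.4% → Team Gamma
P0: Team Gamma 110/337 = 32.6%, the Product team 4/19 = 21.1% → Team Gamma
P2: Team Gamma 57/88 = 64.8%, the Product team 26/44 = 59.1% → Team Gamma
P3: Team Gamma 11/15 = 73.3%, the Product team 99/164 = 60.4% → Team Gamma
Team Gamma has the higher rate in all 4 groups.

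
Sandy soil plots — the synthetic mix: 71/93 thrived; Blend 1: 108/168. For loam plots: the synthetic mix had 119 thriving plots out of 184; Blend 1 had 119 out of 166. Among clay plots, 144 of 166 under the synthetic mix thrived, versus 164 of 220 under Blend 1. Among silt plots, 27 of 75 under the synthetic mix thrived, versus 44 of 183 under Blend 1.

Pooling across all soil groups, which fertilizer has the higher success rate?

the synthetic mix

Sandy soil: the synthetic mix 71/93 = 76.3%, Blend 1 108/168 = 64.3% → the synthetic mix
Loam: the synthetic mix 119/184 = 64.7%, Blend 1 119/166 = 71.7% → Blend 1
Clay: the synthetic mix 144/166 = 86.7%, Blend 1 164/220 = 74.5% → the synthetic mix
Silt: the synthetic mix 27/75 = 36.0%, Blend 1 44/183 = 24.0% → the synthetic mix
Overall: the synthetic mix 361/518 = 69.7%, Blend 1 435/737 = 59.0% → the synthetic mix
(Neither sweeps every soil group, but the synthetic mix has the higher pooled rate.)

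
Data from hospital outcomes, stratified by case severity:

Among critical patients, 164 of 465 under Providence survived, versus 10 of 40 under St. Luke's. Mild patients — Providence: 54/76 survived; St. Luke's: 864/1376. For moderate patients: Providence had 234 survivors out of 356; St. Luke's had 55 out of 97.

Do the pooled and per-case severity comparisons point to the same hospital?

No

Critical: Providence 164/465 = 35.3%, St. Luke's 10/40 = 25.0% → Providence
Mild: Providence 54/76 = 71.1%, St. Luke's 864/1376 = 62.8% → Providence
Moderate: Providence 234/356 = 65.7%, St. Luke's 55/97 = 56.7% → Providence
Overall: Providence 452/897 = 50.4%, St. Luke's 929/1513 = 61.4% → St. Luke's
Providence wins each case group but St. Luke's wins overall — the comparison reverses. Providence's patients skew toward critical, which has a lower base rate.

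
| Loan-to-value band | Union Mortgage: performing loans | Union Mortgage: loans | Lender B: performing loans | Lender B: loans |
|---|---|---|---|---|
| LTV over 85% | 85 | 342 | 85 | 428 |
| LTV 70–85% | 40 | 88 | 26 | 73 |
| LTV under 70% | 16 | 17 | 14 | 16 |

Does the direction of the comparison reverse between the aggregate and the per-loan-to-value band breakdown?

No

LTV over 85%: Union Mortgage 85/342 = 24.9%, Lender B 85/428 = 19.9% → Union Mortgage
LTV 70–85%: Union Mortgage 40/88 = 45.5%, Lender B 26/73 = 35.6% → Union Mortgage
LTV under 70%: Union Mortgage 16/17 = 94.1%, Lender B 14/16 = 87.5% → Union Mortgage
Overall: Union Mortgage 141/447 = 31.5%, Lender B 125/517 = 24.2% → Union Mortgage
Union Mortgage wins overall and in every loan-to-value group — no reversal.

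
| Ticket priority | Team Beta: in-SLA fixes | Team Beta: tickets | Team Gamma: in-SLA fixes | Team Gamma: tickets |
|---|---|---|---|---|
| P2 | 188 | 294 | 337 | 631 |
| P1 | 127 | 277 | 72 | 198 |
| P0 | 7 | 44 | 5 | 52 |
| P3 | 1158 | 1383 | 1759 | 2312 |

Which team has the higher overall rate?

P2: Team Beta 188/294 = 63.9%, Team Gamma 337/631 = 53.4% → Team Beta
P1: Team Beta 127/277 = 45.8%, Team Gamma 72/198 = 36.4% → Team Beta
P0: Team Beta 7/44 = 15.9%, Team Gamma 5/52 = 9.6% → Team Beta
P3: Team Beta 1158/1383 = 83.7%, Team Gamma 1759/2312 = 76.1% → Team Beta
Overall: Team Beta 1480/1998 = 74.1%, Team Gamma 2173/3193 = 68.1% → Team Beta

Team Beta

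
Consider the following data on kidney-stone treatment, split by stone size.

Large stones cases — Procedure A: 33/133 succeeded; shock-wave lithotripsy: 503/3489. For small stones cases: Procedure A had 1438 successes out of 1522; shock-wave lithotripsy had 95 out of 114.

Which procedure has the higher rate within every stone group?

Large stones: Procedure A 33/133 = 24.8%, shock-wave lithotripsy 503/3489 = 14.4% → Procedure A
Small stones: Procedure A 1438/1522 = 94.5%, shock-wave lithotripsy 95/114 = 83.3% → Procedure A
Procedure A has the higher rate in both groups.

Procedure A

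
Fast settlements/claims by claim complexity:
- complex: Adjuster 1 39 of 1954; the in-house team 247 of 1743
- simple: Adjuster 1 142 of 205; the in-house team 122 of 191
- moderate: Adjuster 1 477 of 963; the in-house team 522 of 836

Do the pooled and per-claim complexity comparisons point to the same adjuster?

Complex: Adjuster 1 39/1954 = 2.0%, the in-house team 247/1743 = 14.2% → the in-house team
Simple: Adjuster 1 142/205 = 69.3%, the in-house team 122/191 = 63.9% → Adjuster 1
Moderate: Adjuster 1 477/963 = 49.5%, the in-house team 522/836 = 62.4% → the in-house team
Overall: Adjuster 1 658/3122 = 21.1%, the in-house team 891/2770 = 32.2% → the in-house team
Neither sweeps: Adjuster 1 wins 1 of 3 groups, the in-house team wins 2. The in-house team wins overall but not every group — no Simpson reversal.

No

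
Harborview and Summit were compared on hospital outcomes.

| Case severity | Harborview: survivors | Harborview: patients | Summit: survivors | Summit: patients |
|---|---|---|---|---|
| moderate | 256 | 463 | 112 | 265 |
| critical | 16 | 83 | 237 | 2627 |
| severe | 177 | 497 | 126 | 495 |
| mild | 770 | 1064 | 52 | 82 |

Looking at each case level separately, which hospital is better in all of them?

Harborview

Moderate: Harborview 256/463 = 55.3%, Summit 112/265 = 42.3% → Harborview
Critical: Harborview 16/83 = 19.3%, Summit 237/2627 = 9.0% → Harborview
Severe: Harborview 177/497 = 35.6%, Summit 126/495 = 25.5% → Harborview
Mild: Harborview 770/1064 = 72.4%, Summit 52/82 = 63.4% → Harborview
Harborview has the higher rate in all 4 groups.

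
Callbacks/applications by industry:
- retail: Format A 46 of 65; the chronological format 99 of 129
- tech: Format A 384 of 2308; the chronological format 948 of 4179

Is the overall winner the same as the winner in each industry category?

Yes

Retail: Format A 46/65 = 70.8%, the chronological format 99/129 = 76.7% → the chronological format
Tech: Format A 384/2308 = 16.6%, the chronological format 948/4179 = 22.7% → the chronological format
Overall: Format A 430/2373 = 18.1%, the chronological format 1047/4308 = 24.3% → the chronological format
The chronological format wins overall and in every industry group — no reversal.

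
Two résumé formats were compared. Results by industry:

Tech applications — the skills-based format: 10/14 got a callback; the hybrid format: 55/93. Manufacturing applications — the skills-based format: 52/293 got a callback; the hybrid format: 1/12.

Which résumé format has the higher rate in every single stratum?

Tech: the skills-based format 10/14 = 71.4%, the hybrid format 55/93 = 59.1% → the skills-based format
Manufacturing: the skills-based format 52/293 = 17.7%, the hybrid format 1/12 = 8.3% → the skills-based format
The skills-based format has the higher rate in both groups.

the skills-based format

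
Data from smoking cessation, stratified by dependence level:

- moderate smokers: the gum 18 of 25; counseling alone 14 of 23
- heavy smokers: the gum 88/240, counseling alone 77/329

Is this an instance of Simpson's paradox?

Moderate smokers: the gum 18/25 = 72.0%, counseling alone 14/23 = 60.9% → the gum
Heavy smokers: the gum 88/240 = 36.7%, counseling alone 77/329 = 23.4% → the gum
Overall: the gum 106/265 = 40.0%, counseling alone 91/352 = 25.9% → the gum
The gum wins overall and in every dependence group — no reversal.

No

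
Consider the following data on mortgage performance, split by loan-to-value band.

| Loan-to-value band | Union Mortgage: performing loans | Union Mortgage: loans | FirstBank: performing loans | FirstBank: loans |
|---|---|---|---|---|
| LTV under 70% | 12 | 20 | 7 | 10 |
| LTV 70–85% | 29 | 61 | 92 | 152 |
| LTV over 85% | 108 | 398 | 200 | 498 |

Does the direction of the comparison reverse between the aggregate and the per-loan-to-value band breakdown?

LTV under 70%: Union Mortgage 12/20 = 60.0%, FirstBank 7/10 = 70.0% → FirstBank
LTV 70–85%: Union Mortgage 29/61 = 47.5%, FirstBank 92/152 = 60.5% → FirstBank
LTV over 85%: Union Mortgage 108/398 = 27.1%, FirstBank 200/498 = 40.2% → FirstBank
Overall: Union Mortgage 149/479 = 31.1%, FirstBank 299/660 = 45.3% → FirstBank
FirstBank wins overall and in every loan-to-value group — no reversal.

No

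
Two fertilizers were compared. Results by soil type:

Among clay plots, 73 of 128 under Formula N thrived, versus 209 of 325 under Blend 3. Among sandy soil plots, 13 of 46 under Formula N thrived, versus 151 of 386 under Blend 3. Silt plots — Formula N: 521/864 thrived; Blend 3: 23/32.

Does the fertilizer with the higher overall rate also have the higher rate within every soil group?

Clay: Formula N 73/128 = 57.0%, Blend 3 209/325 = 64.3% → Blend 3
Sandy soil: Formula N 13/46 = 28.3%, Blend 3 151/386 = 39.1% → Blend 3
Silt: Formula N 521/864 = 60.3%, Blend 3 23/32 = 71.9% → Blend 3
Overall: Formula N 607/1038 = 58.5%, Blend 3 383/743 = 51.5% → Formula N
Blend 3 wins each soil group but Formula N wins overall — the comparison reverses. Blend 3's plots skew toward sandy soil, which has a lower base rate.

No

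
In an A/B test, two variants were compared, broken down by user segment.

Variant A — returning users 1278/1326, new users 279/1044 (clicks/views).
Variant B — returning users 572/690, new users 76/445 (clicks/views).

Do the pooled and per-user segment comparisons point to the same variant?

Returning users: Variant A 1278/1326 = 96.4%, Variant B 572/690 = 82.9% → Variant A
New users: Variant A 279/1044 = 26.7%, Variant B 76/445 = 17.1% → Variant A
Overall: Variant A 1557/2370 = 65.7%, Variant B 648/1135 = 57.1% → Variant A
Variant A wins overall and in every user group — no reversal.

Yes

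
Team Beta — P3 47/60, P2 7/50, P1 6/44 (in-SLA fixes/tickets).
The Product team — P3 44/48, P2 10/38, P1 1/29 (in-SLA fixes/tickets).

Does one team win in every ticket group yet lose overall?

P3: Team Beta 47/60 = 78.3%, the Product team 44/48 = 91.7% → the Product team
P2: Team Beta 7/50 = 14.0%, the Product team 10/38 = 26.3% → the Product team
P1: Team Beta 6/44 = 13.6%, the Product team 1/29 = 3.4% → Team Beta
Overall: Team Beta 60/154 = 39.0%, the Product team 55/115 = 47.8% → the Product team
Neither sweeps: Team Beta wins 1 of 3 groups, the Product team wins 2. The Product team wins overall but not every group — no Simpson reversal.

No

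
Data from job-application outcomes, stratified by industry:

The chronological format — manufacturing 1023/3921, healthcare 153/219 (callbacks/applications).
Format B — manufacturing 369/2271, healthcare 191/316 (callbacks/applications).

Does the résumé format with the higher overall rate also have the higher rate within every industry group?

Yes

Manufacturing: the chronological format 1023/3921 = 26.1%, Format B 369/2271 = 16.2% → the chronological format
Healthcare: the chronological format 153/219 = 69.9%, Format B 191/316 = 60.4% → the chronological format
Overall: the chronological format 1176/4140 = 28.4%, Format B 560/2587 = 21.6% → the chronological format
The chronological format wins overall and in every industry group — no reversal.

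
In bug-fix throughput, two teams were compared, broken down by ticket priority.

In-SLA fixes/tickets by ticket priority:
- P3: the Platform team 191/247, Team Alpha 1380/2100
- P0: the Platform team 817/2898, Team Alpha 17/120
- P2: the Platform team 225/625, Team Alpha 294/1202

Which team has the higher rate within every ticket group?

P3: the Platform team 191/247 = 77.3%, Team Alpha 1380/2100 = 65.7% → the Platform team
P0: the Platform team 817/2898 = 28.2%, Team Alpha 17/120 = 14.2% → the Platform team
P2: the Platform team 225/625 = 36.0%, Team Alpha 294/1202 = 24.5% → the Platform team
The Platform team has the higher rate in all 3 groups.

the Platform team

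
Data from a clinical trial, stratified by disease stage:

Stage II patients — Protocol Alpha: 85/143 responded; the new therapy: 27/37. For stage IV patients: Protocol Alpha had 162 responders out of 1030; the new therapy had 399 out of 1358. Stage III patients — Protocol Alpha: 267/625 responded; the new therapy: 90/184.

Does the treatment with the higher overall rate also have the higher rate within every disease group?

Stage II: Protocol Alpha 85/143 = 59.4%, the new therapy 27/37 = 73.0% → the new therapy
Stage IV: Protocol Alpha 162/1030 = 15.7%, the new therapy 399/1358 = 29.4% → the new therapy
Stage III: Protocol Alpha 267/625 = 42.7%, the new therapy 90/184 = 48.9% → the new therapy
Overall: Protocol Alpha 514/1798 = 28.6%, the new therapy 516/1579 = 32.7% → the new therapy
The new therapy wins overall and in every disease group — no reversal.

Yes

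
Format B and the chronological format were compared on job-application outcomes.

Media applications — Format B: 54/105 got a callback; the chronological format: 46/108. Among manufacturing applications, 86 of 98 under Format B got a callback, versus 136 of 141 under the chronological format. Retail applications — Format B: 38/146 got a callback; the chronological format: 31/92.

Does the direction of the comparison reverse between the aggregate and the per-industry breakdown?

Media: Format B 54/105 = 51.4%, the chronological format 46/108 = 42.6% → Format B
Manufacturing: Format B 86/98 = 87.8%, the chronological format 136/141 = 96.5% → the chronological format
Retail: Format B 38/146 = 26.0%, the chronological format 31/92 = 33.7% → the chronological format
Overall: Format B 178/349 = 51.0%, the chronological format 213/341 = 62.5% → the chronological format
Neither sweeps: Format B wins 1 of 3 groups, the chronological format wins 2. The chronological format wins overall but not every group — no Simpson reversal.

No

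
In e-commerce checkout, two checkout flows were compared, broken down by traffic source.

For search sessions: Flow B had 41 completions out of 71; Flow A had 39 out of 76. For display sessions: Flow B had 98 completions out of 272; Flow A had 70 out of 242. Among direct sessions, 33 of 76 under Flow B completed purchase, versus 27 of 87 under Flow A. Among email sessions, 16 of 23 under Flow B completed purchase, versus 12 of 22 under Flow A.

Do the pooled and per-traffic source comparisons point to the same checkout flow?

Yes

Search: Flow B 41/71 = 57.7%, Flow A 39/76 = 51.3% → Flow B
Display: Flow B 98/272 = 36.0%, Flow A 70/242 = 28.9% → Flow B
Direct: Flow B 33/76 = 43.4%, Flow A 27/87 = 31.0% → Flow B
Email: Flow B 16/23 = 69.6%, Flow A 12/22 = 54.5% → Flow B
Overall: Flow B 188/442 = 42.5%, Flow A 148/427 = 34.7% → Flow B
Flow B wins overall and in every traffic group — no reversal.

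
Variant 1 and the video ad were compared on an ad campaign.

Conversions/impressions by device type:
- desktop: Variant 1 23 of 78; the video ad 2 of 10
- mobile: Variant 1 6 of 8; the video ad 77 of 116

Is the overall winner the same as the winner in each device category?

No

Desktop: Variant 1 23/78 = 29.5%, the video ad 2/10 = 20.0% → Variant 1
Mobile: Variant 1 6/8 = 75.0%, the video ad 77/116 = 66.4% → Variant 1
Overall: Variant 1 29/86 = 33.7%, the video ad 79/126 = 62.7% → the video ad
Variant 1 wins each device group but the video ad wins overall — the comparison reverses. Variant 1's impressions skew toward desktop, which has a lower base rate.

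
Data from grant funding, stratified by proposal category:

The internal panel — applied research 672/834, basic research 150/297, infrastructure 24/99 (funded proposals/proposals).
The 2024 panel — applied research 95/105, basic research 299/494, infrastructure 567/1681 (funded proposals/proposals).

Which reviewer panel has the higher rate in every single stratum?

Applied research: the internal panel 672/834 = 80.6%, the 2024 panel 95/105 = 90.5% → the 2024 panel
Basic research: the internal panel 150/297 = 50.5%, the 2024 panel 299/494 = 60.5% → the 2024 panel
Infrastructure: the internal panel 24/99 = 24.2%, the 2024 panel 567/1681 = 33.7% → the 2024 panel
The 2024 panel has the higher rate in all 3 groups.

the 2024 panel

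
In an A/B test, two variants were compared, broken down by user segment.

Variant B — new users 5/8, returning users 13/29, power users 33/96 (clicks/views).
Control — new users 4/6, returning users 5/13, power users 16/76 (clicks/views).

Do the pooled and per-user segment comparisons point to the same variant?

New users: Variant B 5/8 = 62.5%, Control 4/6 = 66.7% → Control
Returning users: Variant B 13/29 = 44.8%, Control 5/13 = 38.5% → Variant B
Power users: Variant B 33/96 = 34.4%, Control 16/76 = 21.1% → Variant B
Overall: Variant B 51/133 = 38.3%, Control 25/95 = 26.3% → Variant B
Neither sweeps: Variant B wins 2 of 3 groups, Control wins 1. Variant B wins overall but not every group — no Simpson reversal.

No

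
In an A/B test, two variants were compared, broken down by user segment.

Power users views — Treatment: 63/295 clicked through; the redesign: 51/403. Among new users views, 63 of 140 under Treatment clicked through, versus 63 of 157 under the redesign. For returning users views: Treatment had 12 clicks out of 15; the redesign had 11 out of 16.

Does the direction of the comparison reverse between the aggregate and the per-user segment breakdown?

No

Power users: Treatment 63/295 = 21.4%, the redesign 51/403 = 12.7% → Treatment
New users: Treatment 63/140 = 45.0%, the redesign 63/157 = 40.1% → Treatment
Returning users: Treatment 12/15 = 80.0%, the redesign 11/16 = 68.8% → Treatment
Overall: Treatment 138/450 = 30.7%, the redesign 125/576 = 21.7% → Treatment
Treatment wins overall and in every user group — no reversal.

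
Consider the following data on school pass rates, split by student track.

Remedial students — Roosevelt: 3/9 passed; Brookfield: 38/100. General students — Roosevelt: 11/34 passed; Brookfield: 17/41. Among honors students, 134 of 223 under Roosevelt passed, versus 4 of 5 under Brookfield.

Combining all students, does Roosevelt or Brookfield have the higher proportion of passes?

Roosevelt

Remedial: Roosevelt 3/9 = 33.3%, Brookfield 38/100 = 38.0% → Brookfield
General: Roosevelt 11/34 = 32.4%, Brookfield 17/41 = 41.5% → Brookfield
Honors: Roosevelt 134/223 = 60.1%, Brookfield 4/5 = 80.0% → Brookfield
Overall: Roosevelt 148/266 = 55.6%, Brookfield 59/146 = 40.4% → Roosevelt
(Brookfield wins every student group but Roosevelt wins overall — Brookfield's students skew toward the low-rate remedial group.)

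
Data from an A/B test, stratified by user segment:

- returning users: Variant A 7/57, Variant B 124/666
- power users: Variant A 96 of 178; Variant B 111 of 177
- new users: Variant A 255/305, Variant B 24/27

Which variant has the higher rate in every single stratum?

Variant B

Returning users: Variant A 7/57 = 12.3%, Variant B 124/666 = 18.6% → Variant B
Power users: Variant A 96/178 = 53.9%, Variant B 111/177 = 62.7% → Variant B
New users: Variant A 255/305 = 83.6%, Variant B 24/27 = 88.9% → Variant B
Variant B has the higher rate in all 3 groups.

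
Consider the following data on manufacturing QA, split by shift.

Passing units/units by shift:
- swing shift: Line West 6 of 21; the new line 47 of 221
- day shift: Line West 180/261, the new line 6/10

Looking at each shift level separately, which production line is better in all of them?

Swing shift: Line West 6/21 = 28.6%, the new line 47/221 = 21.3% → Line West
Day shift: Line West 180/261 = 69.0%, the new line 6/10 = 60.0% → Line West
Line West has the higher rate in both groups.

Line West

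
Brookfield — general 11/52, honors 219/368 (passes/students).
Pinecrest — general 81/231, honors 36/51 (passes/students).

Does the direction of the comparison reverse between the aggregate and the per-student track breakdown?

Yes

General: Brookfield 11/52 = 21.2%, Pinecrest 81/231 = 35.1% → Pinecrest
Honors: Brookfield 219/368 = 59.5%, Pinecrest 36/51 = 70.6% → Pinecrest
Overall: Brookfield 230/420 = 54.8%, Pinecrest 117/282 = 41.5% → Brookfield
Pinecrest wins each student group but Brookfield wins overall — the comparison reverses. Pinecrest's students skew toward general, which has a lower base rate.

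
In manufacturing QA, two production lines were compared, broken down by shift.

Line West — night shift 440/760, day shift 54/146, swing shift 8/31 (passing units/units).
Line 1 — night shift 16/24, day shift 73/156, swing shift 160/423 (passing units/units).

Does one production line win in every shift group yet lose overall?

Yes

Night shift: Line West 440/760 = 57.9%, Line 1 16/24 = 66.7% → Line 1
Day shift: Line West 54/146 = 37.0%, Line 1 73/156 = 46.8% → Line 1
Swing shift: Line West 8/31 = 25.8%, Line 1 160/423 = 37.8% → Line 1
Overall: Line West 502/937 = 53.6%, Line 1 249/603 = 41.3% → Line West
Line 1 wins each shift group but Line West wins overall — the comparison reverses. Line 1's units skew toward swing shift, which has a lower base rate.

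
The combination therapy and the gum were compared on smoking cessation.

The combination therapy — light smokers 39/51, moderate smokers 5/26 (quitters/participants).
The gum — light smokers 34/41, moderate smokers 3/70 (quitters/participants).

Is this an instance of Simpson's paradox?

No

Light smokers: the combination therapy 39/51 = 76.5%, the gum 34/41 = 82.9% → the gum
Moderate smokers: the combination therapy 5/26 = 19.2%, the gum 3/70 = 4.3% → the combination therapy
Overall: the combination therapy 44/77 = 57.1%, the gum 37/111 = 33.3% → the combination therapy
Neither sweeps: the combination therapy wins 1 of 2 groups, the gum wins 1. The combination therapy wins overall but not every group — no Simpson reversal.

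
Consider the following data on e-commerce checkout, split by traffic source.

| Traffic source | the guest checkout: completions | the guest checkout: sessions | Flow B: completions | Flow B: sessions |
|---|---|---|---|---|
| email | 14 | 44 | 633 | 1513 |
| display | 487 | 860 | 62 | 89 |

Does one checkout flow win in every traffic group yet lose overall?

Yes

Email: the guest checkout 14/44 = 31.8%, Flow B 633/1513 = 41.8% → Flow B
Display: the guest checkout 487/860 = 56.6%, Flow B 62/89 = 69.7% → Flow B
Overall: the guest checkout 501/904 = 55.4%, Flow B 695/1602 = 43.4% → the guest checkout
Flow B wins each traffic group but the guest checkout wins overall — the comparison reverses. Flow B's sessions skew toward email, which has a lower base rate.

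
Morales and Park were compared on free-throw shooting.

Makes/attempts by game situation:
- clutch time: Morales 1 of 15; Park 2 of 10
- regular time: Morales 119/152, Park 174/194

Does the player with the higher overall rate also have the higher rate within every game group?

Yes

Clutch time: Morales 1/15 = 6.7%, Park 2/10 = 20.0% → Park
Regular time: Morales 119/152 = 78.3%, Park 174/194 = 89.7% → Park
Overall: Morales 120/167 = 71.9%, Park 176/204 = 86.3% → Park
Park wins overall and in every game group — no reversal.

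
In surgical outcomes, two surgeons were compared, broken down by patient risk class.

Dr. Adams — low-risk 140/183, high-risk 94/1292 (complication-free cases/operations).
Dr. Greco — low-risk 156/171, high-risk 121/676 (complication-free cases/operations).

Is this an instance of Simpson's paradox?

No

Low-risk: Dr. Adams 140/183 = 76.5%, Dr. Greco 156/171 = 91.2% → Dr. Greco
High-risk: Dr. Adams 94/1292 = 7.3%, Dr. Greco 121/676 = 17.9% → Dr. Greco
Overall: Dr. Adams 234/1475 = 15.9%, Dr. Greco 277/847 = 32.7% → Dr. Greco
Dr. Greco wins overall and in every patient risk group — no reversal.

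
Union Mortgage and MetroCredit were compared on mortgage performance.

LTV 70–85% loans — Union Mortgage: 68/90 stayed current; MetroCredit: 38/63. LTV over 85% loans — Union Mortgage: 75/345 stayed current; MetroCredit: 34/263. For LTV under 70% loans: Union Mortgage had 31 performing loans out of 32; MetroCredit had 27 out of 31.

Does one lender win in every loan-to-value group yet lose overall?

No

LTV 70–85%: Union Mortgage 68/90 = 75.6%, MetroCredit 38/63 = 60.3% → Union Mortgage
LTV over 85%: Union Mortgage 75/345 = 21.7%, MetroCredit 34/263 = 12.9% → Union Mortgage
LTV under 70%: Union Mortgage 31/32 = 96.9%, MetroCredit 27/31 = 87.1% → Union Mortgage
Overall: Union Mortgage 174/467 = 37.3%, MetroCredit 99/357 = 27.7% → Union Mortgage
Union Mortgage wins overall and in every loan-to-value group — no reversal.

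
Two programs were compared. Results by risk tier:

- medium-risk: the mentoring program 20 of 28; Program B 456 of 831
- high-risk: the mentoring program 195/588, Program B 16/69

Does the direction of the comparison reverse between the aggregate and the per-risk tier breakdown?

Medium-risk: the mentoring program 20/28 = 71.4%, Program B 456/831 = 54.9% → the mentoring program
High-risk: the mentoring program 195/588 = 33.2%, Program B 16/69 = 23.2% → the mentoring program
Overall: the mentoring program 215/616 = 34.9%, Program B 472/900 = 52.4% → Program B
The mentoring program wins each risk group but Program B wins overall — the comparison reverses. The mentoring program's participants skew toward high-risk, which has a lower base rate.

Yes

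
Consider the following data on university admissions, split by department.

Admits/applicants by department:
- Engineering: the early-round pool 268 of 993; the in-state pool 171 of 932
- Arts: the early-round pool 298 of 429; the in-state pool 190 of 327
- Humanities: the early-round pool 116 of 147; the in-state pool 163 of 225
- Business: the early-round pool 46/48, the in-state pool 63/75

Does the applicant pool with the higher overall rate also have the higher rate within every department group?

Engineering: the early-round pool 268/993 = 27.0%, the in-state pool 171/932 = 18.3% → the early-round pool
Arts: the early-round pool 298/429 = 69.5%, the in-state pool 190/327 = 58.1% → the early-round pool
Humanities: the early-round pool 116/147 = 78.9%, the in-state pool 163/225 = 72.4% → the early-round pool
Business: the early-round pool 46/48 = 95.8%, the in-state pool 63/75 = 84.0% → the early-round pool
Overall: the early-round pool 728/1617 = 45.0%, the in-state pool 587/1559 = 37.7% → the early-round pool
The early-round pool wins overall and in every department group — no reversal.

Yes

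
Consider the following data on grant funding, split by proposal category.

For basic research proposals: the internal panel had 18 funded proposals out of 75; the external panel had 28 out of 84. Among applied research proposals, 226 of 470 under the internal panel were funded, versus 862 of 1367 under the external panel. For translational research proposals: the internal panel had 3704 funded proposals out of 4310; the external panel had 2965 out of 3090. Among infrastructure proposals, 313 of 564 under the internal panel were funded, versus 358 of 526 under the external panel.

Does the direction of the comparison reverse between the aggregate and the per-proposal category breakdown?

Basic research: the internal panel 18/75 = 24.0%, the external panel 28/84 = 33.3% → the external panel
Applied research: the internal panel 226/470 = 48.1%, the external panel 862/1367 = 63.1% → the external panel
Translational research: the internal panel 3704/4310 = 85.9%, the external panel 2965/3090 = 96.0% → the external panel
Infrastructure: the internal panel 313/564 = 55.5%, the external panel 358/526 = 68.1% → the external panel
Overall: the internal panel 4261/5419 = 78.6%, the external panel 4213/5067 = 83.1% → the external panel
The external panel wins overall and in every proposal group — no reversal.

No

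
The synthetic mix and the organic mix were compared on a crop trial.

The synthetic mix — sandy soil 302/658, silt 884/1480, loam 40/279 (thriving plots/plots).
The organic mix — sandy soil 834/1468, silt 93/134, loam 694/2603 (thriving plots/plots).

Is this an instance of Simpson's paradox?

Sandy soil: the synthetic mix 302/658 = 45.9%, the organic mix 834/1468 = 56.8% → the organic mix
Silt: the synthetic mix 884/1480 = 59.7%, the organic mix 93/134 = 69.4% → the organic mix
Loam: the synthetic mix 40/279 = 14.3%, the organic mix 694/2603 = 26.7% → the organic mix
Overall: the synthetic mix 1226/2417 = 50.7%, the organic mix 1621/4205 = 38.5% → the synthetic mix
The organic mix wins each soil group but the synthetic mix wins overall — the comparison reverses. The organic mix's plots skew toward loam, which has a lower base rate.

Yes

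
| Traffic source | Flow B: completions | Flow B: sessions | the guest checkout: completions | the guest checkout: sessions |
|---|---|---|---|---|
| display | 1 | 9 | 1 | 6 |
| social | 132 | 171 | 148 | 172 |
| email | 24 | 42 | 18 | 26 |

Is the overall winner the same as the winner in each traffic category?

Display: Flow B 1/9 = 11.1%, the guest checkout 1/6 = 16.7% → the guest checkout
Social: Flow B 132/171 = 77.2%, the guest checkout 148/172 = 86.0% → the guest checkout
Email: Flow B 24/42 = 57.1%, the guest checkout 18/26 = 69.2% → the guest checkout
Overall: Flow B 157/222 = 70.7%, the guest checkout 167/204 = 81.9% → the guest checkout
The guest checkout wins overall and in every traffic group — no reversal.

Yes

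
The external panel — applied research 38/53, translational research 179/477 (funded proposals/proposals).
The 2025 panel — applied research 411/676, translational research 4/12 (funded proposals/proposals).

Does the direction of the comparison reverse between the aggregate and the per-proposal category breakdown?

Yes

Applied research: the external panel 38/53 = 71.7%, the 2025 panel 411/676 = 60.8% → the external panel
Translational research: the external panel 179/477 = 37.5%, the 2025 panel 4/12 = 33.3% → the external panel
Overall: the external panel 217/530 = 40.9%, the 2025 panel 415/688 = 60.3% → the 2025 panel
The external panel wins each proposal group but the 2025 panel wins overall — the comparison reverses. The external panel's proposals skew toward translational research, which has a lower base rate.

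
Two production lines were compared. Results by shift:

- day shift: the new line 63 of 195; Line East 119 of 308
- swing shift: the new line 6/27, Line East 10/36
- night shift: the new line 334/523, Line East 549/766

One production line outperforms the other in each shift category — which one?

Day shift: the new line 63/195 = 32.3%, Line East 119/308 = 38.6% → Line East
Swing shift: the new line 6/27 = 22.2%, Line East 10/36 = 27.8% → Line East
Night shift: the new line 334/523 = 63.9%, Line East 549/766 = 71.7% → Line East
Line East has the higher rate in all 3 groups.

Line East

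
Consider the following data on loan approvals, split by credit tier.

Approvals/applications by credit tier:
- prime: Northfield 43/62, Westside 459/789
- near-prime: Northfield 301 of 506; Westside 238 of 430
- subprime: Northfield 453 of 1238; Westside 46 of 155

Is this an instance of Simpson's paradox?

Prime: Northfield 43/62 = 69.4%, Westside 459/789 = 58.2% → Northfield
Near-prime: Northfield 301/506 = 59.5%, Westside 238/430 = 55.3% → Northfield
Subprime: Northfield 453/1238 = 36.6%, Westside 46/155 = 29.7% → Northfield
Overall: Northfield 797/1806 = 44.1%, Westside 743/1374 = 54.1% → Westside
Northfield wins each credit group but Westside wins overall — the comparison reverses. Northfield's applications skew toward subprime, which has a lower base rate.

Yes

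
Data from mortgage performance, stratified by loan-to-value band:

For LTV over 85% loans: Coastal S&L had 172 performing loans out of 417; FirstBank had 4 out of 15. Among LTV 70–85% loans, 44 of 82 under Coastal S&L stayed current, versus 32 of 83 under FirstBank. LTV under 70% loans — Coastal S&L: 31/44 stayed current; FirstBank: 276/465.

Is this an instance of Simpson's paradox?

Yes

LTV over 85%: Coastal S&L 172/417 = 41.2%, FirstBank 4/15 = 26.7% → Coastal S&L
LTV 70–85%: Coastal S&L 44/82 = 53.7%, FirstBank 32/83 = 38.6% → Coastal S&L
LTV under 70%: Coastal S&L 31/44 = 70.5%, FirstBank 276/465 = 59.4% → Coastal S&L
Overall: Coastal S&L 247/543 = 45.5%, FirstBank 312/563 = 55.4% → FirstBank
Coastal S&L wins each loan-to-value group but FirstBank wins overall — the comparison reverses. Coastal S&L's loans skew toward LTV over 85%, which has a lower base rate.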